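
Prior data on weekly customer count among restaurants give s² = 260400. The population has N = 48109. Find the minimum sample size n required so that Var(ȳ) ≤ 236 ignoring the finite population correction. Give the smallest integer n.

Without fpc, n₀ = s²/D = 260400/236 = 1103.3898.
Rounding up, n = 1104.

1104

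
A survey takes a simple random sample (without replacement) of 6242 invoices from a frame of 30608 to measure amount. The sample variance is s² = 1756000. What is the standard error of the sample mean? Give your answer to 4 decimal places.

Under SRS without replacement, Var(ȳ) = (1 − f)·s²/n with f = n/N = 6242/30608 = 0.20393361.
Var(ȳ) = (1 − 0.20393361)·1756000/6242 = 0.79606639·281.32009 = 223.94947.
SE(ȳ) = √(223.94947) = 14.9649.

14.9649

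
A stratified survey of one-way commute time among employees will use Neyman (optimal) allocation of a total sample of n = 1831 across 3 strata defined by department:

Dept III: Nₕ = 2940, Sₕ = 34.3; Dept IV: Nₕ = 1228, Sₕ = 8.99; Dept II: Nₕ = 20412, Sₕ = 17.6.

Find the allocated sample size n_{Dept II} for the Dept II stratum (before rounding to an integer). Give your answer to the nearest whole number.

Neyman allocation: nₕ = n·NₕSₕ / Σⱼ NⱼSⱼ.
Σ NⱼSⱼ = 2940·34.3 + 1228·8.99 + 20412·17.6 = 471132.92.
n_{Dept II} = 1831·20412·17.6 / 471132.92 = 1396.

1396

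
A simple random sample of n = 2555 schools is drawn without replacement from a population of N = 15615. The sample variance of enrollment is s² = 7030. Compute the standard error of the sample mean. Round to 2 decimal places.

1.52

Under SRS without replacement, Var(ȳ) = (1 − f)·s²/n with f = n/N = 2555/15615 = 0.16362472.
Var(ȳ) = (1 − 0.16362472)·7030/2555 = 0.83637528·2.7514677 = 2.3012596.
SE(ȳ) = √(2.3012596) = 1.52.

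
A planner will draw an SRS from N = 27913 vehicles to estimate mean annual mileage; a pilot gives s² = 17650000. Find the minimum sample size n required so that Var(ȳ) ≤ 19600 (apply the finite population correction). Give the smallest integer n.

873

Without fpc, n₀ = s²/D = 17650000/19600 = 900.5102.
With fpc, (1 − n/N)·s²/n ≤ D requires n ≥ n₀/(1 + n₀/N) = 900.5102/(1 + 900.5102/27913) = 872.3665.
Rounding up, n = 873.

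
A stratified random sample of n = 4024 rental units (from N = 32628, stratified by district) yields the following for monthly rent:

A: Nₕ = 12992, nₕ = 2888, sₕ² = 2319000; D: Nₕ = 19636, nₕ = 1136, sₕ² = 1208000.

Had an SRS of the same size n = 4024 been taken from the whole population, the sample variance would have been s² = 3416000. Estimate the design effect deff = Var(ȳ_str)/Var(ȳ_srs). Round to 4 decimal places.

0.6206

Var(ȳ_str) = Σ Wₕ²(1−fₕ)sₕ²/nₕ with Wₕ = Nₕ/32628:
  A: (12992/32628)²·(1−2888/12992)·2319000/2888 = 99.01295
  D: (19636/32628)²·(1−1136/19636)·1208000/1136 = 362.85444
  → Var(ȳ_str) = 461.86739.
Var(ȳ_srs) = (1 − 4024/32628)·3416000/4024 = 744.21121.
deff = 461.86739 / 744.21121 = 0.6206.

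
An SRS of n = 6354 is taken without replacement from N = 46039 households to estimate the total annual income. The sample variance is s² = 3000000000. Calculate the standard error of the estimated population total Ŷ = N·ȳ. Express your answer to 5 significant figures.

Var(Ŷ) = N²·Var(ȳ) = N²·(1 − n/N)·s²/n.
f = 6354/46039 = 0.13801342; Var(ȳ) = 0.86198658·3000000000/6354 = 406981.39.
Var(Ŷ) = 46039² · 406981.39 = 8.6263349 × 10^14.
SE(Ŷ) = √(8.6263349 × 10^14) = 2.9371 × 10^7.

2.9371 × 10^7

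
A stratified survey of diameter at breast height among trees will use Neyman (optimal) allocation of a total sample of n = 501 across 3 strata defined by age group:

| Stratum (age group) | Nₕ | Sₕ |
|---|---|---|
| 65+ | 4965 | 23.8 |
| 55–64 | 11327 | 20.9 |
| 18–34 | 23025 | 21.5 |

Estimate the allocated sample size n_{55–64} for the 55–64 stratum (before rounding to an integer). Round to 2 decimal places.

139.54

Neyman allocation: nₕ = n·NₕSₕ / Σⱼ NⱼSⱼ.
Σ NⱼSⱼ = 4965·23.8 + 11327·20.9 + 23025·21.5 = 849938.8.
n_{55–64} = 501·11327·20.9 / 849938.8 = 139.54.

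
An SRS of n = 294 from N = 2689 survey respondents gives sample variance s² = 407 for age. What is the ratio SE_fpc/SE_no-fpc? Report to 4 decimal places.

f = n/N = 294/2689 = 0.10933433.
SE_no-fpc = √(s²/n) = 1.1765856; SE_fpc = √((1−f)s²/n) = 1.1104037.
Ratio = √(1−f) = 0.94375085.

0.9438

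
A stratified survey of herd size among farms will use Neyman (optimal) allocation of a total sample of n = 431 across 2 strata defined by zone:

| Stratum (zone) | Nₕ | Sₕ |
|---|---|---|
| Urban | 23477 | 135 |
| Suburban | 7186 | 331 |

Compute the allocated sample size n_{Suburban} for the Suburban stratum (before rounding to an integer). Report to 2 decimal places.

184.78

Neyman allocation: nₕ = n·NₕSₕ / Σⱼ NⱼSⱼ.
Σ NⱼSⱼ = 23477·135 + 7186·331 = 5.547961 × 10^6.
n_{Suburban} = 431·7186·331 / (5.547961 × 10^6) = 184.78.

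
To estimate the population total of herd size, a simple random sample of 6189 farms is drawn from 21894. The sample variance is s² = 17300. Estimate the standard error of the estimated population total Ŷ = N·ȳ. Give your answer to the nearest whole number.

Var(Ŷ) = N²·Var(ȳ) = N²·(1 − n/N)·s²/n.
f = 6189/21894 = 0.28268019; Var(ȳ) = 0.71731981·17300/6189 = 2.0051111.
Var(Ŷ) = 21894² · 2.0051111 = 9.6114446 × 10^8.
SE(Ŷ) = √(9.6114446 × 10^8) = 31002.

31002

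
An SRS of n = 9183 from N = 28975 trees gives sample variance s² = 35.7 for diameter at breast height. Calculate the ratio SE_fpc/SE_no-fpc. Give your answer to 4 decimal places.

0.8265

f = n/N = 9183/28975 = 0.31692839.
SE_no-fpc = √(s²/n) = 0.062350769; SE_fpc = √((1−f)s²/n) = 0.051531755.
Ratio = √(1−f) = 0.82648147.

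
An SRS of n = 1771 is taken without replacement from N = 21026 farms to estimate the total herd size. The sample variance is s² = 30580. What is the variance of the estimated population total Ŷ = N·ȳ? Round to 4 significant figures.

Var(Ŷ) = N²·Var(ȳ) = N²·(1 − n/N)·s²/n.
f = 1771/21026 = 0.08422905; Var(ȳ) = 0.91577095·30580/1771 = 15.812691.
Var(Ŷ) = 21026² · 15.812691 = 6.9906749 × 10^9.

6.991 × 10^9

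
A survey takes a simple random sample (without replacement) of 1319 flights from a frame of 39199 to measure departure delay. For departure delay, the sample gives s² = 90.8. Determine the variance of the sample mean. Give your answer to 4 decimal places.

Under SRS without replacement, Var(ȳ) = (1 − f)·s²/n with f = n/N = 1319/39199 = 0.03364882.
Var(ȳ) = (1 − 0.03364882)·90.8/1319 = 0.96635118·0.06884003 = 0.066523645.

0.0665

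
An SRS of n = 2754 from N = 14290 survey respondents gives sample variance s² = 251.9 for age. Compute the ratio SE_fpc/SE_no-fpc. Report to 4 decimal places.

f = n/N = 2754/14290 = 0.19272218.
SE_no-fpc = √(s²/n) = 0.30243505; SE_fpc = √((1−f)s²/n) = 0.27173378.
Ratio = √(1−f) = 0.89848640.

0.8985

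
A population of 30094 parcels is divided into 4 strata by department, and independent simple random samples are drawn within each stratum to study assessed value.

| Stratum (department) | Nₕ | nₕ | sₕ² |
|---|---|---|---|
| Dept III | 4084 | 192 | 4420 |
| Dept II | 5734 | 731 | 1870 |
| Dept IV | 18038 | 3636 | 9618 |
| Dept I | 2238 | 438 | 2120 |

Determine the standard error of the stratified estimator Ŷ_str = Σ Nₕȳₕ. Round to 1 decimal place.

Var(Ŷ_str) = Σₕ Nₕ²(1 − fₕ)sₕ²/nₕ.
Dept III: 4084²·(1 − 192/4084)·4420/192 = 3.6591449 × 10^8.
Dept II: 5734²·(1 − 731/5734)·1870/731 = 7.3385866 × 10^7.
Dept IV: 18038²·(1 − 3636/18038)·9618/3636 = 6.8718249 × 10^8.
Dept I: 2238²·(1 − 438/2238)·2120/438 = 1.9498192 × 10^7.
Sum = 1.145981 × 10^9.
SE = √(1.145981 × 10^9) = 33852.3.

33852.3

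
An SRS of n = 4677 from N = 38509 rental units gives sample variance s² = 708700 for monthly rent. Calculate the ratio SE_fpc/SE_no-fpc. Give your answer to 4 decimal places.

0.9373

f = n/N = 4677/38509 = 0.12145213.
SE_no-fpc = √(s²/n) = 12.309702; SE_fpc = √((1−f)s²/n) = 11.537992.
Ratio = √(1−f) = 0.93730885.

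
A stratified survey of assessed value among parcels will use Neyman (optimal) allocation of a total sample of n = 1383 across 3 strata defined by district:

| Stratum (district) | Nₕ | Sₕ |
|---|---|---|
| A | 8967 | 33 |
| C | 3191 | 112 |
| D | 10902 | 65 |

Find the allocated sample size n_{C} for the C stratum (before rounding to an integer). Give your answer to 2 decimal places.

362.92

Neyman allocation: nₕ = n·NₕSₕ / Σⱼ NⱼSⱼ.
Σ NⱼSⱼ = 8967·33 + 3191·112 + 10902·65 = 1.361933 × 10^6.
n_{C} = 1383·3191·112 / (1.361933 × 10^6) = 362.92.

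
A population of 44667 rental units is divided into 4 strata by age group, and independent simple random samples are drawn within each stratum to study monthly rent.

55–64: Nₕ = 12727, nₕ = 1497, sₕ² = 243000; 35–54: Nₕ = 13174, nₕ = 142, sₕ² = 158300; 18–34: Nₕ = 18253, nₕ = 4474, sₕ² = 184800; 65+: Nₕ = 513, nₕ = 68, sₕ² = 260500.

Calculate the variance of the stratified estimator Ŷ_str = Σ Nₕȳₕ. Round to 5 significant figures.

2.2585 × 10^11

Var(Ŷ_str) = Σₕ Nₕ²(1 − fₕ)sₕ²/nₕ.
55–64: 12727²·(1 − 1497/12727)·243000/1497 = 2.3200122 × 10^10.
35–54: 13174²·(1 − 142/13174)·158300/142 = 1.9139091 × 10^11.
18–34: 18253²·(1 − 4474/18253)·184800/4474 = 1.0388622 × 10^10.
65+: 513²·(1 − 68/513)·260500/68 = 8.7453298 × 10^8.
Sum = 2.2585419 × 10^11.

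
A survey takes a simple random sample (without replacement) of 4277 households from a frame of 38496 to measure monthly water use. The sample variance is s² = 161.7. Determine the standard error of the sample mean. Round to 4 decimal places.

0.1833

Under SRS without replacement, Var(ȳ) = (1 − f)·s²/n with f = n/N = 4277/38496 = 0.11110245.
Var(ȳ) = (1 − 0.11110245)·161.7/4277 = 0.88889755·0.037806874 = 0.033606438.
SE(ȳ) = √(0.033606438) = 0.1833.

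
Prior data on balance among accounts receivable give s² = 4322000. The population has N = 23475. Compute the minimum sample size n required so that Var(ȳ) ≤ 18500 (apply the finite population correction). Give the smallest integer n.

232

Without fpc, n₀ = s²/D = 4322000/18500 = 233.6216.
With fpc, (1 − n/N)·s²/n ≤ D requires n ≥ n₀/(1 + n₀/N) = 233.6216/(1 + 233.6216/23475) = 231.3195.
Rounding up, n = 232.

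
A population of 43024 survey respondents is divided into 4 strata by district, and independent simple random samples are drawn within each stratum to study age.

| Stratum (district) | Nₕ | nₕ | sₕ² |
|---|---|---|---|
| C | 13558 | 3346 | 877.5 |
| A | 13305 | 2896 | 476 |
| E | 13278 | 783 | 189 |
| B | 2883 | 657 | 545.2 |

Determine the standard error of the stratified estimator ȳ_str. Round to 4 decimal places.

0.2375

Var(ȳ_str) = Σₕ Wₕ²(1 − fₕ)sₕ²/nₕ with Wₕ = Nₕ/N, N = 43024.
C: Wₕ = 0.31512644; term = 0.31512644²·(1 − 0.24679156)·877.5/3346 = 0.019615801.
A: Wₕ = 0.30924600; term = 0.30924600²·(1 − 0.21766253)·476/2896 = 0.012297327.
E: Wₕ = 0.30861845; term = 0.30861845²·(1 − 0.05896972)·189/783 = 0.021634527.
B: Wₕ = 0.06700911; term = 0.06700911²·(1 − 0.22788762)·545.2/657 = 0.0028769924.
Sum = 0.056424647.
SE = √(0.056424647) = 0.2375.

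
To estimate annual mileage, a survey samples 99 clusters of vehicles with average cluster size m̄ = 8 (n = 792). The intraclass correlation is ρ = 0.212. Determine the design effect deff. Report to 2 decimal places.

deff = 1 + (8 − 1)·0.212 = 1 + 1.484 = 2.484.

2.48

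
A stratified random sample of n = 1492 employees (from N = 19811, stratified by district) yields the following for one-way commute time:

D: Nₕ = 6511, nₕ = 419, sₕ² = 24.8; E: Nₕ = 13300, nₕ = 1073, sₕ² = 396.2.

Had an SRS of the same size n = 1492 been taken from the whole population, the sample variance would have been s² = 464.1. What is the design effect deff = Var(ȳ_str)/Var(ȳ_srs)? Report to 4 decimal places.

0.5527

Var(ȳ_str) = Σ Wₕ²(1−fₕ)sₕ²/nₕ with Wₕ = Nₕ/19811:
  D: (6511/19811)²·(1−419/6511)·24.8/419 = 0.0059818078
  E: (13300/19811)²·(1−1073/13300)·396.2/1073 = 0.15299369
  → Var(ȳ_str) = 0.1589755.
Var(ȳ_srs) = (1 − 1492/19811)·464.1/1492 = 0.2876326.
deff = 0.1589755 / 0.2876326 = 0.5527.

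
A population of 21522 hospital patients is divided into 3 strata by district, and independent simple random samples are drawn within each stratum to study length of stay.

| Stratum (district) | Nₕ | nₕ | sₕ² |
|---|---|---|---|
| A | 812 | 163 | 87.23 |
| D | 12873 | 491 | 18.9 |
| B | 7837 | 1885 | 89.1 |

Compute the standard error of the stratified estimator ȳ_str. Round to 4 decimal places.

0.1364

Var(ȳ_str) = Σₕ Wₕ²(1 − fₕ)sₕ²/nₕ with Wₕ = Nₕ/N, N = 21522.
A: Wₕ = 0.03772884; term = 0.03772884²·(1 − 0.20073892)·87.23/163 = 6.0885481 × 10^-4.
D: Wₕ = 0.59813214; term = 0.59813214²·(1 − 0.03814185)·18.9/491 = 0.013246027.
B: Wₕ = 0.36413902; term = 0.36413902²·(1 − 0.24052571)·89.1/1885 = 0.0047600758.
Sum = 0.018614958.
SE = √(0.018614958) = 0.1364.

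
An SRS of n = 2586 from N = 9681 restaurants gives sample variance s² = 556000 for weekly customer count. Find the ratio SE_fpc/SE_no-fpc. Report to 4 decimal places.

0.8561

f = n/N = 2586/9681 = 0.26712117.
SE_no-fpc = √(s²/n) = 14.66301; SE_fpc = √((1−f)s²/n) = 12.55276.
Ratio = √(1−f) = 0.85608343.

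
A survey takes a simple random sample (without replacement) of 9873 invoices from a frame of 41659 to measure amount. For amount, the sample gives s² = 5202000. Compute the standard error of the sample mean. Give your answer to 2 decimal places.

20.05

Under SRS without replacement, Var(ȳ) = (1 − f)·s²/n with f = n/N = 9873/41659 = 0.23699561.
Var(ȳ) = (1 − 0.23699561)·5202000/9873 = 0.76300439·526.89152 = 402.02055.
SE(ȳ) = √(402.02055) = 20.05.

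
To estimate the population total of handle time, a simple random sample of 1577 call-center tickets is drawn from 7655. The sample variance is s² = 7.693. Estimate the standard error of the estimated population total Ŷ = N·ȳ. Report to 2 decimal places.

Var(Ŷ) = N²·Var(ȳ) = N²·(1 − n/N)·s²/n.
f = 1577/7655 = 0.20600914; Var(ȳ) = 0.79399086·7.693/1577 = 0.0038732858.
Var(Ŷ) = 7655² · 0.0038732858 = 226970.77.
SE(Ŷ) = √(226970.77) = 476.41.

476.41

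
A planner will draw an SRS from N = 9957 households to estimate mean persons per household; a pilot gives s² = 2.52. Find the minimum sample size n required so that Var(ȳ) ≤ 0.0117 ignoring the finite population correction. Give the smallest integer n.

Without fpc, n₀ = s²/D = 2.52/0.0117 = 215.3846.
Rounding up, n = 216.

216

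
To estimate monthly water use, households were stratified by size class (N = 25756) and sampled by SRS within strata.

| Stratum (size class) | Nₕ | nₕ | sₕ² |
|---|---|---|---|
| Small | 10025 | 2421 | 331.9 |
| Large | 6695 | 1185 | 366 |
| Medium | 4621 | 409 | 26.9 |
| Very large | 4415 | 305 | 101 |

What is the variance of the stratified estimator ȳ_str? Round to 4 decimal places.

0.0439

Var(ȳ_str) = Σₕ Wₕ²(1 − fₕ)sₕ²/nₕ with Wₕ = Nₕ/N, N = 25756.
Small: Wₕ = 0.38922969; term = 0.38922969²·(1 − 0.24149626)·331.9/2421 = 0.015753684.
Large: Wₕ = 0.25993943; term = 0.25993943²·(1 − 0.17699776)·366/1185 = 0.017175448.
Medium: Wₕ = 0.17941451; term = 0.17941451²·(1 − 0.08850898)·26.9/409 = 0.0019297297.
Very large: Wₕ = 0.17141637; term = 0.17141637²·(1 − 0.06908267)·101/305 = 0.0090581025.
Sum = 0.043916964.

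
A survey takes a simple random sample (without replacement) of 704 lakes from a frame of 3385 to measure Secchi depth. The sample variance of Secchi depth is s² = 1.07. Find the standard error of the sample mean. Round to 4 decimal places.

Under SRS without replacement, Var(ȳ) = (1 − f)·s²/n with f = n/N = 704/3385 = 0.20797637.
Var(ȳ) = (1 − 0.20797637)·1.07/704 = 0.79202363·0.0015198864 = 0.0012037859.
SE(ȳ) = √(0.0012037859) = 0.0347.

0.0347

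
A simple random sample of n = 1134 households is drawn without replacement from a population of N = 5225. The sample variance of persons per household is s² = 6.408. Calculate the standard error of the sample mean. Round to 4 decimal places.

0.0665

Under SRS without replacement, Var(ȳ) = (1 − f)·s²/n with f = n/N = 1134/5225 = 0.21703349.
Var(ȳ) = (1 − 0.21703349)·6.408/1134 = 0.78296651·0.0056507937 = 0.0044243822.
SE(ȳ) = √(0.0044243822) = 0.0665.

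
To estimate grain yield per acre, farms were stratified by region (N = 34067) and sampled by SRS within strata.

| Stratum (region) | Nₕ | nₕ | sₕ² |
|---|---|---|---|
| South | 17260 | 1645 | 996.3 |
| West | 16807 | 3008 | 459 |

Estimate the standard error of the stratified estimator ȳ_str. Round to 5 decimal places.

Var(ȳ_str) = Σₕ Wₕ²(1 − fₕ)sₕ²/nₕ with Wₕ = Nₕ/N, N = 34067.
South: Wₕ = 0.50664866; term = 0.50664866²·(1 − 0.09530707)·996.3/1645 = 0.14064983.
West: Wₕ = 0.49335134; term = 0.49335134²·(1 − 0.17897305)·459/3008 = 0.030493332.
Sum = 0.17114316.
SE = √(0.17114316) = 0.41369.

0.41369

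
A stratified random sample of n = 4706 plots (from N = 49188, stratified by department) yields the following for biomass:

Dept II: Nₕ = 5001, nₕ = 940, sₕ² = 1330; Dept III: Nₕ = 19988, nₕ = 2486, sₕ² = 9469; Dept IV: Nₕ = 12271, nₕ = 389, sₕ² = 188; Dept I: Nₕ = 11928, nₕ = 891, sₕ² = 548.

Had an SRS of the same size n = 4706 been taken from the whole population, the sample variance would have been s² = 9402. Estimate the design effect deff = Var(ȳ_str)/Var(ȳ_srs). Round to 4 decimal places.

Var(ȳ_str) = Σ Wₕ²(1−fₕ)sₕ²/nₕ with Wₕ = Nₕ/49188:
  Dept II: (5001/49188)²·(1−940/5001)·1330/940 = 0.011876687
  Dept III: (19988/49188)²·(1−2486/19988)·9469/2486 = 0.55073374
  Dept IV: (12271/49188)²·(1−389/12271)·188/389 = 0.029124563
  Dept I: (11928/49188)²·(1−891/11928)·548/891 = 0.033465953
  → Var(ȳ_str) = 0.62520094.
Var(ȳ_srs) = (1 − 4706/49188)·9402/4706 = 1.8067309.
deff = 0.62520094 / 1.8067309 = 0.3460.

0.3460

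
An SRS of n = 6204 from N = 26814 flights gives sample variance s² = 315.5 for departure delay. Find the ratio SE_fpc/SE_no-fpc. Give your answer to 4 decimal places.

f = n/N = 6204/26814 = 0.23137167.
SE_no-fpc = √(s²/n) = 0.22550895; SE_fpc = √((1−f)s²/n) = 0.19770697.
Ratio = √(1−f) = 0.87671451.

0.8767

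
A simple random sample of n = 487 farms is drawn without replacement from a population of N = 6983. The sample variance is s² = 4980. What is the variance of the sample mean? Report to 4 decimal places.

Under SRS without replacement, Var(ȳ) = (1 − f)·s²/n with f = n/N = 487/6983 = 0.06974080.
Var(ȳ) = (1 − 0.06974080)·4980/487 = 0.93025920·10.225873 = 9.5127122.

9.5127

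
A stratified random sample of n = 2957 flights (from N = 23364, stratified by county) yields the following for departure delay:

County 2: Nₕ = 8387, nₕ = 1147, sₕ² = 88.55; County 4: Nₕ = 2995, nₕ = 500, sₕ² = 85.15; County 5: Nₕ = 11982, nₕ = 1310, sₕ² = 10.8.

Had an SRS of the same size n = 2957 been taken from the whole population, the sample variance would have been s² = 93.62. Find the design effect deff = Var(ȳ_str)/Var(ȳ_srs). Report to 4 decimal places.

0.4647

Var(ȳ_str) = Σ Wₕ²(1−fₕ)sₕ²/nₕ with Wₕ = Nₕ/23364:
  County 2: (8387/23364)²·(1−1147/8387)·88.55/1147 = 0.0085876821
  County 4: (2995/23364)²·(1−500/2995)·85.15/500 = 0.0023312435
  County 5: (11982/23364)²·(1−1310/11982)·10.8/1310 = 0.0019312264
  → Var(ȳ_str) = 0.012850152.
Var(ȳ_srs) = (1 − 2957/23364)·93.62/2957 = 0.027653447.
deff = 0.012850152 / 0.027653447 = 0.4647.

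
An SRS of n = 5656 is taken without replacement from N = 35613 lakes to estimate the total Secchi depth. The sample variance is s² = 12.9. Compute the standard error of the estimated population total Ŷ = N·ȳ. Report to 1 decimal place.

1559.9

Var(Ŷ) = N²·Var(ȳ) = N²·(1 − n/N)·s²/n.
f = 5656/35613 = 0.15881841; Var(ȳ) = 0.84118159·12.9/5656 = 0.0019185365.
Var(Ŷ) = 35613² · 0.0019185365 = 2.4332525 × 10^6.
SE(Ŷ) = √(2.4332525 × 10^6) = 1559.9.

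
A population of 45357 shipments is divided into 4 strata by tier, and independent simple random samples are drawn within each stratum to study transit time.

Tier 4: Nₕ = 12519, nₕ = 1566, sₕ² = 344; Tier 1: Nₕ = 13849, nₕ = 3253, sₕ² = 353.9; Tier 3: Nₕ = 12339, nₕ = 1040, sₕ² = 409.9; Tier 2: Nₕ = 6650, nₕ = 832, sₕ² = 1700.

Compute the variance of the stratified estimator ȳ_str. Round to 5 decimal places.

0.08754

Var(ȳ_str) = Σₕ Wₕ²(1 − fₕ)sₕ²/nₕ with Wₕ = Nₕ/N, N = 45357.
Tier 4: Wₕ = 0.27601032; term = 0.27601032²·(1 − 0.12508986)·344/1566 = 0.014641338.
Tier 1: Wₕ = 0.30533325; term = 0.30533325²·(1 − 0.23489061)·353.9/3253 = 0.0077601161.
Tier 3: Wₕ = 0.27204180; term = 0.27204180²·(1 − 0.08428560)·409.9/1040 = 0.026710124.
Tier 2: Wₕ = 0.14661464; term = 0.14661464²·(1 − 0.12511278)·1700/832 = 0.038426631.
Sum = 0.087538209.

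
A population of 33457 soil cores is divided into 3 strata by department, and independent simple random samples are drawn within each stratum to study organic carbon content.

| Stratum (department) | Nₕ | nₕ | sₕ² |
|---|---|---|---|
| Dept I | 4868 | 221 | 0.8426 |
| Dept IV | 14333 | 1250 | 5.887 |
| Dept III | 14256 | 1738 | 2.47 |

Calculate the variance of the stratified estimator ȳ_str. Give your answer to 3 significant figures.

Var(ȳ_str) = Σₕ Wₕ²(1 − fₕ)sₕ²/nₕ with Wₕ = Nₕ/N, N = 33457.
Dept I: Wₕ = 0.14550019; term = 0.14550019²·(1 − 0.04539852)·0.8426/221 = 7.7051027 × 10^-5.
Dept IV: Wₕ = 0.42840063; term = 0.42840063²·(1 − 0.08721133)·5.887/1250 = 7.8895907 × 10^-4.
Dept III: Wₕ = 0.42609917; term = 0.42609917²·(1 − 0.12191358)·2.47/1738 = 2.2657178 × 10^-4.
Sum = 0.0010925819.

0.00109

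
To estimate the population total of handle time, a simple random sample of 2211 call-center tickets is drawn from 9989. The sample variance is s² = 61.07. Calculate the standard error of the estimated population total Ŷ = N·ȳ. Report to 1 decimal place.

1464.9

Var(Ŷ) = N²·Var(ȳ) = N²·(1 − n/N)·s²/n.
f = 2211/9989 = 0.22134348; Var(ȳ) = 0.77865652·61.07/2211 = 0.021507261.
Var(Ŷ) = 9989² · 0.021507261 = 2.1459971 × 10^6.
SE(Ŷ) = √(2.1459971 × 10^6) = 1464.9.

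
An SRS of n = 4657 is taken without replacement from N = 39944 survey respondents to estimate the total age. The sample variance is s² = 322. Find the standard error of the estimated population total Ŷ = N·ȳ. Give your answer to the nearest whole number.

Var(Ŷ) = N²·Var(ȳ) = N²·(1 − n/N)·s²/n.
f = 4657/39944 = 0.11658822; Var(ȳ) = 0.88341178·322/4657 = 0.061081939.
Var(Ŷ) = 39944² · 0.061081939 = 9.7457647 × 10^7.
SE(Ŷ) = √(9.7457647 × 10^7) = 9872.

9872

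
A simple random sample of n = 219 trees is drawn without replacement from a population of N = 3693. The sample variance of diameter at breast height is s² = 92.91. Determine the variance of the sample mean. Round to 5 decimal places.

0.39909

Under SRS without replacement, Var(ȳ) = (1 − f)·s²/n with f = n/N = 219/3693 = 0.05930138.
Var(ȳ) = (1 − 0.05930138)·92.91/219 = 0.94069862·0.42424658 = 0.39908817.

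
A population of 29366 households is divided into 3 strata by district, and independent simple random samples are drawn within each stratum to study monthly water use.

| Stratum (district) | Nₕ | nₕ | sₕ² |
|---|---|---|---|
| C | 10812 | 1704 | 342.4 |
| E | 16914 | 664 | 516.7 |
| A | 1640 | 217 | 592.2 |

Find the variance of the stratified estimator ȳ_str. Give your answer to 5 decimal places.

Var(ȳ_str) = Σₕ Wₕ²(1 − fₕ)sₕ²/nₕ with Wₕ = Nₕ/N, N = 29366.
C: Wₕ = 0.36818089; term = 0.36818089²·(1 − 0.15760266)·342.4/1704 = 0.022945823.
E: Wₕ = 0.57597221; term = 0.57597221²·(1 − 0.03925742)·516.7/664 = 0.24801645.
A: Wₕ = 0.05584690; term = 0.05584690²·(1 − 0.13231707)·592.2/217 = 0.0073852947.
Sum = 0.27834757.

0.27835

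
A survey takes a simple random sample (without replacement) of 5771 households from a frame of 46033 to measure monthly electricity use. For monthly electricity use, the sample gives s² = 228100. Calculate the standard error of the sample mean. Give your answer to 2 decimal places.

Under SRS without replacement, Var(ȳ) = (1 − f)·s²/n with f = n/N = 5771/46033 = 0.12536658.
Var(ȳ) = (1 − 0.12536658)·228100/5771 = 0.87463342·39.525212 = 34.570071.
SE(ȳ) = √(34.570071) = 5.88.

5.88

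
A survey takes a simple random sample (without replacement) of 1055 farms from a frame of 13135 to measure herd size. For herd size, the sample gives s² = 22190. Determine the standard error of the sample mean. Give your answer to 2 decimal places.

4.40

Under SRS without replacement, Var(ȳ) = (1 − f)·s²/n with f = n/N = 1055/13135 = 0.08031976.
Var(ȳ) = (1 − 0.08031976)·22190/1055 = 0.91968024·21.033175 = 19.343796.
SE(ȳ) = √(19.343796) = 4.40.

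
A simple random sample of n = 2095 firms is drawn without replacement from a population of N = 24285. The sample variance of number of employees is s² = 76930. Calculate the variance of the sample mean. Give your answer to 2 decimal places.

33.55

Under SRS without replacement, Var(ȳ) = (1 − f)·s²/n with f = n/N = 2095/24285 = 0.08626724.
Var(ȳ) = (1 − 0.08626724)·76930/2095 = 0.91373276·36.720764 = 33.552965.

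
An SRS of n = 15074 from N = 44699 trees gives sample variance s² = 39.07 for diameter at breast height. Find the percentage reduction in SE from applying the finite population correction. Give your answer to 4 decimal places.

18.5895

f = n/N = 15074/44699 = 0.33723350.
SE_no-fpc = √(s²/n) = 0.05091051; SE_fpc = √((1−f)s²/n) = 0.041446487.
Ratio = √(1−f) = 0.81410473. Reduction = 100·(1 − 0.81410473) = 18.5895%.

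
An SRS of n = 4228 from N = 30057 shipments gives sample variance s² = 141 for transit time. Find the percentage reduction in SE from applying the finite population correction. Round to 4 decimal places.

f = n/N = 4228/30057 = 0.14066607.
SE_no-fpc = √(s²/n) = 0.18261736; SE_fpc = √((1−f)s²/n) = 0.16928678.
Ratio = √(1−f) = 0.92700266. Reduction = 100·(1 − 0.92700266) = 7.2997%.

7.2997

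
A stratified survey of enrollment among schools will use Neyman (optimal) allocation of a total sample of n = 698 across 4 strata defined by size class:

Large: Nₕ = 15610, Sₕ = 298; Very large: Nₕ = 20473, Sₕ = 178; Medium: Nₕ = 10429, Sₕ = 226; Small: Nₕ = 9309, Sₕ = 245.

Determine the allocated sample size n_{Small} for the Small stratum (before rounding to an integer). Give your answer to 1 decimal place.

123.1

Neyman allocation: nₕ = n·NₕSₕ / Σⱼ NⱼSⱼ.
Σ NⱼSⱼ = 15610·298 + 20473·178 + 10429·226 + 9309·245 = 1.2933633 × 10^7.
n_{Small} = 698·9309·245 / (1.2933633 × 10^7) = 123.1.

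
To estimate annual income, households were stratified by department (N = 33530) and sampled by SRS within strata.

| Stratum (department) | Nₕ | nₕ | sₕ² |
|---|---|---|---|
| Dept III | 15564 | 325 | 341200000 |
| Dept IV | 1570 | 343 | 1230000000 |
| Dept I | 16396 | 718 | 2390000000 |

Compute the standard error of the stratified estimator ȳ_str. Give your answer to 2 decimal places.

994.34

Var(ȳ_str) = Σₕ Wₕ²(1 − fₕ)sₕ²/nₕ with Wₕ = Nₕ/N, N = 33530.
Dept III: Wₕ = 0.46418133; term = 0.46418133²·(1 − 0.02088152)·341200000/325 = 221480.88.
Dept IV: Wₕ = 0.04682374; term = 0.04682374²·(1 − 0.21847134)·1230000000/343 = 6144.5219.
Dept I: Wₕ = 0.48899493; term = 0.48899493²·(1 − 0.04379117)·2390000000/718 = 761088.08.
Sum = 988713.48.
SE = √(988713.48) = 994.34.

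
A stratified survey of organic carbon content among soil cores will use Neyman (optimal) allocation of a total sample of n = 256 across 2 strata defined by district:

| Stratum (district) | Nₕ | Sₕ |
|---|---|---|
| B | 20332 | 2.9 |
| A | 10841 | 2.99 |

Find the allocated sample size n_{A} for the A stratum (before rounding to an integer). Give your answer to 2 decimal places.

90.81

Neyman allocation: nₕ = n·NₕSₕ / Σⱼ NⱼSⱼ.
Σ NⱼSⱼ = 20332·2.9 + 10841·2.99 = 91377.39.
n_{A} = 256·10841·2.99 / 91377.39 = 90.81.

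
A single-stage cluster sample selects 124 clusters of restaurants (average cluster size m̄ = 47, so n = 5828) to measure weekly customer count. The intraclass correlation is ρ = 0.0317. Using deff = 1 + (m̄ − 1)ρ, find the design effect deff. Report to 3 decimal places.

deff = 1 + (47 − 1)·0.0317 = 1 + 1.4582 = 2.4582.

2.458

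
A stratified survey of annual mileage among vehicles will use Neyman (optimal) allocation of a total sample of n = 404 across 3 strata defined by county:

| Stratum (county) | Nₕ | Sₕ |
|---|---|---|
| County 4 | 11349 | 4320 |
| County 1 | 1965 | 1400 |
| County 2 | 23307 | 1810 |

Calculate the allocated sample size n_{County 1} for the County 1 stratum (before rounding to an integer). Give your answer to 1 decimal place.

11.8

Neyman allocation: nₕ = n·NₕSₕ / Σⱼ NⱼSⱼ.
Σ NⱼSⱼ = 11349·4320 + 1965·1400 + 23307·1810 = 9.396435 × 10^7.
n_{County 1} = 404·1965·1400 / (9.396435 × 10^7) = 11.8.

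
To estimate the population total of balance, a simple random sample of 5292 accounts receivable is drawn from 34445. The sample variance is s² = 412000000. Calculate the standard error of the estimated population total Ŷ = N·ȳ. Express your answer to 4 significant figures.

8.842 × 10^6

Var(Ŷ) = N²·Var(ȳ) = N²·(1 − n/N)·s²/n.
f = 5292/34445 = 0.15363623; Var(ȳ) = 0.84636377·412000000/5292 = 65892.266.
Var(Ŷ) = 34445² · 65892.266 = 7.8178408 × 10^13.
SE(Ŷ) = √(7.8178408 × 10^13) = 8.842 × 10^6.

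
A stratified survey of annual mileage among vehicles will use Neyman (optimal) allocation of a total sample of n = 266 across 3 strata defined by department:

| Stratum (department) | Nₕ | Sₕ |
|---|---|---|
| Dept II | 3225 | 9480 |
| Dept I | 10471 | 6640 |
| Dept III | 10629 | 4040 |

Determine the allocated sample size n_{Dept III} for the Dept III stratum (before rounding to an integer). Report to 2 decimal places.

Neyman allocation: nₕ = n·NₕSₕ / Σⱼ NⱼSⱼ.
Σ NⱼSⱼ = 3225·9480 + 10471·6640 + 10629·4040 = 1.430416 × 10^8.
n_{Dept III} = 266·10629·4040 / (1.430416 × 10^8) = 79.85.

79.85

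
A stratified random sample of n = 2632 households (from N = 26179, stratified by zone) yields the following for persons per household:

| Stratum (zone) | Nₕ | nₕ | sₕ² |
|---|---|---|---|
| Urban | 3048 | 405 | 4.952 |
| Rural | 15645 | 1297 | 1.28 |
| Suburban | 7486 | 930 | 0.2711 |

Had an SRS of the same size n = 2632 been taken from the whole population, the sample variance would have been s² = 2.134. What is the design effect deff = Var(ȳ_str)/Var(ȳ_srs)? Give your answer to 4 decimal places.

Var(ȳ_str) = Σ Wₕ²(1−fₕ)sₕ²/nₕ with Wₕ = Nₕ/26179:
  Urban: (3048/26179)²·(1−405/3048)·4.952/405 = 1.4372477 × 10^-4
  Rural: (15645/26179)²·(1−1297/15645)·1.28/1297 = 3.2324426 × 10^-4
  Suburban: (7486/26179)²·(1−930/7486)·0.2711/930 = 2.0875132 × 10^-5
  → Var(ȳ_str) = 4.8784416 × 10^-4.
Var(ȳ_srs) = (1 − 2632/26179)·2.134/2632 = 7.2927455 × 10^-4.
deff = (4.8784416 × 10^-4) / (7.2927455 × 10^-4) = 0.6689.

0.6689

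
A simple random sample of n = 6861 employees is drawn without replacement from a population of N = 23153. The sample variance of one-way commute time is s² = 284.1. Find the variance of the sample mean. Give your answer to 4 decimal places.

Under SRS without replacement, Var(ȳ) = (1 − f)·s²/n with f = n/N = 6861/23153 = 0.29633309.
Var(ȳ) = (1 − 0.29633309)·284.1/6861 = 0.70366691·0.041407958 = 0.02913741.

0.0291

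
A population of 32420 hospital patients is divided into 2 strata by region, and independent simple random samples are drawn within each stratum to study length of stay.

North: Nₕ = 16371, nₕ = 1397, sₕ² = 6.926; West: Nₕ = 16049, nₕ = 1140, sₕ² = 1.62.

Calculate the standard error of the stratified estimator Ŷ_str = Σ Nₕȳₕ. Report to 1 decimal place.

1247.1

Var(Ŷ_str) = Σₕ Nₕ²(1 − fₕ)sₕ²/nₕ.
North: 16371²·(1 − 1397/16371)·6.926/1397 = 1.2153437 × 10^6.
West: 16049²·(1 − 1140/16049)·1.62/1140 = 340021.72.
Sum = 1.5553654 × 10^6.
SE = √(1.5553654 × 10^6) = 1247.1.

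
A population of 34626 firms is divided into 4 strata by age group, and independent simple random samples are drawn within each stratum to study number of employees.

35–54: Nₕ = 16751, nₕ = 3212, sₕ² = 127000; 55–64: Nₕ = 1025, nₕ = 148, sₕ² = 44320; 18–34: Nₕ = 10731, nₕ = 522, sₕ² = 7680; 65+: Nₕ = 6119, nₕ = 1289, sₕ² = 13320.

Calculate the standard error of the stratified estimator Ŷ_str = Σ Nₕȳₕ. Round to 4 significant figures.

105600

Var(Ŷ_str) = Σₕ Nₕ²(1 − fₕ)sₕ²/nₕ.
35–54: 16751²·(1 − 3212/16751)·127000/3212 = 8.9671722 × 10^9.
55–64: 1025²·(1 − 148/1025)·44320/148 = 2.6919159 × 10^8.
18–34: 10731²·(1 − 522/10731)·7680/522 = 1.611811 × 10^9.
65+: 6119²·(1 − 1289/6119)·13320/1289 = 3.0540693 × 10^8.
Sum = 1.1153582 × 10^10.
SE = √(1.1153582 × 10^10) = 105600.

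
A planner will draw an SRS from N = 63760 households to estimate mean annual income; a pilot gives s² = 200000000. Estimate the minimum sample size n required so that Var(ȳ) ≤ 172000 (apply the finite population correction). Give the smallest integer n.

Without fpc, n₀ = s²/D = 200000000/172000 = 1162.7907.
With fpc, (1 − n/N)·s²/n ≤ D requires n ≥ n₀/(1 + n₀/N) = 1162.7907/(1 + 1162.7907/63760) = 1141.9647.
Rounding up, n = 1142.

1142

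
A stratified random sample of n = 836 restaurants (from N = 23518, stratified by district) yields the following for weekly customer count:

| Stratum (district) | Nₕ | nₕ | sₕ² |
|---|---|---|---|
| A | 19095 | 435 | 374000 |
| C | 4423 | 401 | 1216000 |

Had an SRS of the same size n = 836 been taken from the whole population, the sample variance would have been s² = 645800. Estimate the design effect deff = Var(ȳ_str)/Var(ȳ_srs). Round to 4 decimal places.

Var(ȳ_str) = Σ Wₕ²(1−fₕ)sₕ²/nₕ with Wₕ = Nₕ/23518:
  A: (19095/23518)²·(1−435/19095)·374000/435 = 553.87642
  C: (4423/23518)²·(1−401/4423)·1216000/401 = 97.532069
  → Var(ȳ_str) = 651.40849.
Var(ȳ_srs) = (1 − 836/23518)·645800/836 = 745.02822.
deff = 651.40849 / 745.02822 = 0.8743.

0.8743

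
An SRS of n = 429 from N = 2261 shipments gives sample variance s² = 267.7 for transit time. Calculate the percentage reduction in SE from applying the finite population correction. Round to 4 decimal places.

9.9855

f = n/N = 429/2261 = 0.18973905.
SE_no-fpc = √(s²/n) = 0.78994261; SE_fpc = √((1−f)s²/n) = 0.71106286.
Ratio = √(1−f) = 0.90014496. Reduction = 100·(1 − 0.90014496) = 9.9855%.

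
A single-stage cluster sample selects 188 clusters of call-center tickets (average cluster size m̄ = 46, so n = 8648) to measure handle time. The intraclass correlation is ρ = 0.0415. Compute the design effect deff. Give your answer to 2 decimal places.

2.87

deff = 1 + (46 − 1)·0.0415 = 1 + 1.8675 = 2.8675.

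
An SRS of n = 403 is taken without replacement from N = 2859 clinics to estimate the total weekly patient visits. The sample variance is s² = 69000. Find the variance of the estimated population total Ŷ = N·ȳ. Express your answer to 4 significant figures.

1.202 × 10^9

Var(Ŷ) = N²·Var(ȳ) = N²·(1 − n/N)·s²/n.
f = 403/2859 = 0.14095838; Var(ȳ) = 0.85904162·69000/403 = 147.08157.
Var(Ŷ) = 2859² · 147.08157 = 1.2022273 × 10^9.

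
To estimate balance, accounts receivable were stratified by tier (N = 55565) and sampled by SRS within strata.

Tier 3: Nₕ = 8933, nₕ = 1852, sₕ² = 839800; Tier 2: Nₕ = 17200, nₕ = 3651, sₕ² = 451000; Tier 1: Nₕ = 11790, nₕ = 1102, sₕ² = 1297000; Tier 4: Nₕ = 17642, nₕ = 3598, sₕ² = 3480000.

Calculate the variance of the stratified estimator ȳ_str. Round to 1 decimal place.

144.3

Var(ȳ_str) = Σₕ Wₕ²(1 − fₕ)sₕ²/nₕ with Wₕ = Nₕ/N, N = 55565.
Tier 3: Wₕ = 0.16076667; term = 0.16076667²·(1 − 0.20732117)·839800/1852 = 9.2901811.
Tier 2: Wₕ = 0.30954738; term = 0.30954738²·(1 − 0.21226744)·451000/3651 = 9.3239033.
Tier 1: Wₕ = 0.21218393; term = 0.21218393²·(1 − 0.09346904)·1297000/1102 = 48.035907.
Tier 4: Wₕ = 0.31750202; term = 0.31750202²·(1 − 0.20394513)·3480000/3598 = 77.616506.
Sum = 144.2665.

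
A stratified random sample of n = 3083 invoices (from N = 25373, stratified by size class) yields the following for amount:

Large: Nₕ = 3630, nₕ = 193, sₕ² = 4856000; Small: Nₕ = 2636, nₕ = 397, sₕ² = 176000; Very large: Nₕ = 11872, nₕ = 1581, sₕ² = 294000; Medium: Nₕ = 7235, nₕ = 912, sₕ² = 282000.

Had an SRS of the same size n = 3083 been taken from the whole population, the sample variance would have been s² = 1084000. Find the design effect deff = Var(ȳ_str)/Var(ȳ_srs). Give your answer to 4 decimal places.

1.7771

Var(ȳ_str) = Σ Wₕ²(1−fₕ)sₕ²/nₕ with Wₕ = Nₕ/25373:
  Large: (3630/25373)²·(1−193/3630)·4856000/193 = 487.60021
  Small: (2636/25373)²·(1−397/2636)·176000/397 = 4.0642276
  Very large: (11872/25373)²·(1−1581/11872)·294000/1581 = 35.290132
  Medium: (7235/25373)²·(1−912/7235)·282000/912 = 21.97214
  → Var(ȳ_str) = 548.92671.
Var(ȳ_srs) = (1 − 3083/25373)·1084000/3083 = 308.883.
deff = 548.92671 / 308.883 = 1.7771.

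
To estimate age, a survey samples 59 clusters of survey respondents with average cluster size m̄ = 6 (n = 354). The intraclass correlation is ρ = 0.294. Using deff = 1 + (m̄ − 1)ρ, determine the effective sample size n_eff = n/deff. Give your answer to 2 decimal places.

143.32

deff = 1 + (6 − 1)·0.294 = 1 + 1.47 = 2.47.
n_eff = 354 / 2.47 = 143.32.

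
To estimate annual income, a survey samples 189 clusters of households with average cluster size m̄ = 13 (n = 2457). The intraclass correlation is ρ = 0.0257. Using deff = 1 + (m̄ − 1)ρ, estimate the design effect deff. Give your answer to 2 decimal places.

1.31

deff = 1 + (13 − 1)·0.0257 = 1 + 0.3084 = 1.3084.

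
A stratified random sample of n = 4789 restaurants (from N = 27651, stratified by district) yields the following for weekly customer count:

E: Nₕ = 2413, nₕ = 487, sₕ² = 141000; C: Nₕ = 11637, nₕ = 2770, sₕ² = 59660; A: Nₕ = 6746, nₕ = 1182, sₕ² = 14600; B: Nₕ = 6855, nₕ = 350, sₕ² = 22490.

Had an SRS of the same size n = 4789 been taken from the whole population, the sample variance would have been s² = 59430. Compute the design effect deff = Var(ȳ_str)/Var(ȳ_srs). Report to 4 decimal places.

0.8792

Var(ȳ_str) = Σ Wₕ²(1−fₕ)sₕ²/nₕ with Wₕ = Nₕ/27651:
  E: (2413/27651)²·(1−487/2413)·141000/487 = 1.759876
  C: (11637/27651)²·(1−2770/11637)·59660/2770 = 2.9066955
  A: (6746/27651)²·(1−1182/6746)·14600/1182 = 0.60638319
  B: (6855/27651)²·(1−350/6855)·22490/350 = 3.7476108
  → Var(ȳ_str) = 9.0205655.
Var(ȳ_srs) = (1 − 4789/27651)·59430/4789 = 10.2604.
deff = 9.0205655 / 10.2604 = 0.8792.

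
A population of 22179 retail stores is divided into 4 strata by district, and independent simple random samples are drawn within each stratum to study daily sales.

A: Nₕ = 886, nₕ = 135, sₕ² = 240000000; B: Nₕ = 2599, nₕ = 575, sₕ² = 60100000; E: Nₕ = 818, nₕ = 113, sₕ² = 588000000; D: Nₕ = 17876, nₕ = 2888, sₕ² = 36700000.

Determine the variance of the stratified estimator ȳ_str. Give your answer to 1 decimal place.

16544.3

Var(ȳ_str) = Σₕ Wₕ²(1 − fₕ)sₕ²/nₕ with Wₕ = Nₕ/N, N = 22179.
A: Wₕ = 0.03994770; term = 0.03994770²·(1 − 0.15237020)·240000000/135 = 2404.7349.
B: Wₕ = 0.11718292; term = 0.11718292²·(1 − 0.22123894)·60100000/575 = 1117.7367.
E: Wₕ = 0.03688173; term = 0.03688173²·(1 − 0.13814181)·588000000/113 = 6100.3869.
D: Wₕ = 0.80598765; term = 0.80598765²·(1 − 0.16155740)·36700000/2888 = 6921.4802.
Sum = 16544.339.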